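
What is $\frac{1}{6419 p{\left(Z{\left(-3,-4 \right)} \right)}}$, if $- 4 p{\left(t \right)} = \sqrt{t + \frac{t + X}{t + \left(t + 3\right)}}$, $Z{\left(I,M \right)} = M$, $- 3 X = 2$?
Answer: $\frac{2 i \sqrt{690}}{147637} \approx 0.00035584 i$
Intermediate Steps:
$X = - \frac{2}{3}$ ($X = \left(- \frac{1}{3}\right) 2 = - \frac{2}{3} \approx -0.66667$)
$p{\left(t \right)} = - \frac{\sqrt{t + \frac{- \frac{2}{3} + t}{3 + 2 t}}}{4}$ ($p{\left(t \right)} = - \frac{\sqrt{t + \frac{t - \frac{2}{3}}{t + \left(t + 3\right)}}}{4} = - \frac{\sqrt{t + \frac{- \frac{2}{3} + t}{t + \left(3 + t\right)}}}{4} = - \frac{\sqrt{t + \frac{- \frac{2}{3} + t}{3 + 2 t}}}{4}$)
$\frac{1}{6419 p{\left(Z{\left(-3,-4 \right)} \right)}} = \frac{1}{6419 \left(- \frac{\sqrt{6} \sqrt{\frac{-1 + 3 \left(-4\right)^{2} + 6 \left(-4\right)}{3 + 2 \left(-4\right)}}}{12}\right)} = \frac{1}{6419 \left(- \frac{\sqrt{6} \sqrt{\frac{-1 + 3 \cdot 16 - 24}{3 - 8}}}{12}\right)} = \frac{1}{6419 \left(- \frac{\sqrt{6} \sqrt{\frac{-1 + 48 - 24}{-5}}}{12}\right)} = \frac{1}{6419 \left(- \frac{\sqrt{6} \sqrt{\left(- \frac{1}{5}\right) 23}}{12}\right)} = \frac{1}{6419 \left(- \frac{\sqrt{6} \sqrt{- \frac{23}{5}}}{12}\right)} = \frac{1}{6419 \left(- \frac{\sqrt{6} \frac{i \sqrt{115}}{5}}{12}\right)} = \frac{1}{6419 \left(- \frac{i \sqrt{690}}{60}\right)} = \frac{1}{\left(- \frac{6419}{60}\right) i \sqrt{690}} = \frac{2 i \sqrt{690}}{147637}$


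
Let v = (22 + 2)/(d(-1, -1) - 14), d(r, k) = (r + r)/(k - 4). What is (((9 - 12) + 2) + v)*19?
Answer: -893/17 ≈ -52.529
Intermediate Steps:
d(r, k) = 2*r/(-4 + k) (d(r, k) = (2*r)/(-4 + k) = 2*r/(-4 + k))
v = -30/17 (v = (22 + 2)/(2*(-1)/(-4 - 1) - 14) = 24/(2*(-1)/(-5) - 14) = 24/(2*(-1)*(-⅕) - 14) = 24/(⅖ - 14) = 24/(-68/5) = 24*(-5/68) = -30/17 ≈ -1.7647)
(((9 - 12) + 2) + v)*19 = (((9 - 12) + 2) - 30/17)*19 = ((-3 + 2) - 30/17)*19 = (-1 - 30/17)*19 = -47/17*19 = -893/17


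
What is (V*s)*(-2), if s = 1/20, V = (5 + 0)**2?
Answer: -5/2 ≈ -2.5000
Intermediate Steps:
V = 25 (V = 5**2 = 25)
s = 1/20 ≈ 0.050000
(V*s)*(-2) = (25*(1/20))*(-2) = (5/4)*(-2) = -5/2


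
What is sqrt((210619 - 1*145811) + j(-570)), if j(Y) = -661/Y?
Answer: sqrt(21056495970)/570 ≈ 254.58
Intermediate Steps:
sqrt((210619 - 1*145811) + j(-570)) = sqrt((210619 - 1*145811) - 661/(-570)) = sqrt((210619 - 145811) - 661*(-1/570)) = sqrt(64808 + 661/570) = sqrt(36941221/570) = sqrt(21056495970)/570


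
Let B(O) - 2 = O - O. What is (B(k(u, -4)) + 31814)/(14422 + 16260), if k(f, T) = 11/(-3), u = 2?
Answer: 15908/15341 ≈ 1.0370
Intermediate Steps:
k(f, T) = -11/3 (k(f, T) = 11*(-1/3) = -11/3)
B(O) = 2 (B(O) = 2 + (O - O) = 2 + 0 = 2)
(B(k(u, -4)) + 31814)/(14422 + 16260) = (2 + 31814)/(14422 + 16260) = 31816/30682 = 31816*(1/30682) = 15908/15341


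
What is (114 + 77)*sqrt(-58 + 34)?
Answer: 382*I*sqrt(6) ≈ 935.71*I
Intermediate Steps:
(114 + 77)*sqrt(-58 + 34) = 191*sqrt(-24) = 191*(2*I*sqrt(6)) = 382*I*sqrt(6)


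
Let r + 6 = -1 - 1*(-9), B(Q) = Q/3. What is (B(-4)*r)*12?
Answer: -32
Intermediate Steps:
B(Q) = Q/3 (B(Q) = Q*(⅓) = Q/3)
r = 2 (r = -6 + (-1 - 1*(-9)) = -6 + (-1 + 9) = -6 + 8 = 2)
(B(-4)*r)*12 = (((⅓)*(-4))*2)*12 = -4/3*2*12 = -8/3*12 = -32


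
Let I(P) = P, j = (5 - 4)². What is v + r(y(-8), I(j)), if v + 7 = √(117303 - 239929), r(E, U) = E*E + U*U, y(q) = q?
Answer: 58 + I*√122626 ≈ 58.0 + 350.18*I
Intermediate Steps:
j = 1 (j = 1² = 1)
r(E, U) = E² + U²
v = -7 + I*√122626 (v = -7 + √(117303 - 239929) = -7 + √(-122626) = -7 + I*√122626 ≈ -7.0 + 350.18*I)
v + r(y(-8), I(j)) = (-7 + I*√122626) + ((-8)² + 1²) = (-7 + I*√122626) + (64 + 1) = (-7 + I*√122626) + 65 = 58 + I*√122626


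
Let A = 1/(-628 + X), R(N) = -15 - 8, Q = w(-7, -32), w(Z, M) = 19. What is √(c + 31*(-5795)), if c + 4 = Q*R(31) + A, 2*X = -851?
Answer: 2*I*√4078992943/301 ≈ 424.37*I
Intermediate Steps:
X = -851/2 (X = (½)*(-851) = -851/2 ≈ -425.50)
Q = 19
R(N) = -23
A = -2/2107 (A = 1/(-628 - 851/2) = 1/(-2107/2) = -2/2107 ≈ -0.00094922)
c = -929189/2107 (c = -4 + (19*(-23) - 2/2107) = -4 + (-437 - 2/2107) = -4 - 920761/2107 = -929189/2107 ≈ -441.00)
√(c + 31*(-5795)) = √(-929189/2107 + 31*(-5795)) = √(-929189/2107 - 179645) = √(-379441204/2107) = 2*I*√4078992943/301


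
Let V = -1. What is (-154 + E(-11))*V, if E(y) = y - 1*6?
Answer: 171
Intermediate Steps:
E(y) = -6 + y (E(y) = y - 6 = -6 + y)
(-154 + E(-11))*V = (-154 + (-6 - 11))*(-1) = (-154 - 17)*(-1) = -171*(-1) = 171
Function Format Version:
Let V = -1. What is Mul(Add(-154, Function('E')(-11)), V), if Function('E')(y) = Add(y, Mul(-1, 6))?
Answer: 171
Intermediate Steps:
Function('E')(y) = Add(-6, y) (Function('E')(y) = Add(y, -6) = Add(-6, y))
Mul(Add(-154, Function('E')(-11)), V) = Mul(Add(-154, Add(-6, -11)), -1) = Mul(Add(-154, -17), -1) = Mul(-171, -1) = 171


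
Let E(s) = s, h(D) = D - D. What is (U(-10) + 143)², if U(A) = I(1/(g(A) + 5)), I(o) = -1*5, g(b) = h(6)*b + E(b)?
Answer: 19044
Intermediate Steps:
h(D) = 0
g(b) = b (g(b) = 0*b + b = 0 + b = b)
I(o) = -5
U(A) = -5
(U(-10) + 143)² = (-5 + 143)² = 138² = 19044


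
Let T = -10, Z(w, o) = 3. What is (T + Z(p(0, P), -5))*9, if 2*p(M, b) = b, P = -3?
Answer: -63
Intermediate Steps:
p(M, b) = b/2
(T + Z(p(0, P), -5))*9 = (-10 + 3)*9 = -7*9 = -63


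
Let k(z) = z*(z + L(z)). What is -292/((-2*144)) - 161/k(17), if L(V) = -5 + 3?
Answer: 2341/6120 ≈ 0.38252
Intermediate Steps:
L(V) = -2
k(z) = z*(-2 + z) (k(z) = z*(z - 2) = z*(-2 + z))
-292/((-2*144)) - 161/k(17) = -292/((-2*144)) - 161*1/(17*(-2 + 17)) = -292/(-288) - 161/(17*15) = -292*(-1/288) - 161/255 = 73/72 - 161*1/255 = 73/72 - 161/255 = 2341/6120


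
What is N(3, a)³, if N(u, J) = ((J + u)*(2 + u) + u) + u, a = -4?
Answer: 1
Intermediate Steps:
N(u, J) = 2*u + (2 + u)*(J + u) (N(u, J) = ((2 + u)*(J + u) + u) + u = (u + (2 + u)*(J + u)) + u = 2*u + (2 + u)*(J + u))
N(3, a)³ = (3² + 2*(-4) + 4*3 - 4*3)³ = (9 - 8 + 12 - 12)³ = 1³ = 1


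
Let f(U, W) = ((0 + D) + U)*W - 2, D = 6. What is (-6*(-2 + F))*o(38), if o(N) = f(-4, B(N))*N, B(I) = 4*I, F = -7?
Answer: 619704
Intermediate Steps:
f(U, W) = -2 + W*(6 + U) (f(U, W) = ((0 + 6) + U)*W - 2 = (6 + U)*W - 2 = W*(6 + U) - 2 = -2 + W*(6 + U))
o(N) = N*(-2 + 8*N) (o(N) = (-2 + 6*(4*N) - 16*N)*N = (-2 + 24*N - 16*N)*N = (-2 + 8*N)*N = N*(-2 + 8*N))
(-6*(-2 + F))*o(38) = (-6*(-2 - 7))*(2*38*(-1 + 4*38)) = (-6*(-9))*(2*38*(-1 + 152)) = 54*(2*38*151) = 54*11476 = 619704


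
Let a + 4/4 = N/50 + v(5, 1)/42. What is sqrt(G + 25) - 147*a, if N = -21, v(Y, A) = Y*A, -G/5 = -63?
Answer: 4781/25 + 2*sqrt(85) ≈ 209.68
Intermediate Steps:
G = 315 (G = -5*(-63) = 315)
v(Y, A) = A*Y
a = -683/525 (a = -1 + (-21/50 + (1*5)/42) = -1 + (-21*1/50 + 5*(1/42)) = -1 + (-21/50 + 5/42) = -1 - 158/525 = -683/525 ≈ -1.3010)
sqrt(G + 25) - 147*a = sqrt(315 + 25) - 147*(-683/525) = sqrt(340) + 4781/25 = 2*sqrt(85) + 4781/25 = 4781/25 + 2*sqrt(85)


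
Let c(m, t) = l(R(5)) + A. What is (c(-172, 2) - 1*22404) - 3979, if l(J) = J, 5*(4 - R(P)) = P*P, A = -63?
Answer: -26447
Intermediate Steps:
R(P) = 4 - P²/5 (R(P) = 4 - P*P/5 = 4 - P²/5)
c(m, t) = -64 (c(m, t) = (4 - ⅕*5²) - 63 = (4 - ⅕*25) - 63 = (4 - 5) - 63 = -1 - 63 = -64)
(c(-172, 2) - 1*22404) - 3979 = (-64 - 1*22404) - 3979 = (-64 - 22404) - 3979 = -22468 - 3979 = -26447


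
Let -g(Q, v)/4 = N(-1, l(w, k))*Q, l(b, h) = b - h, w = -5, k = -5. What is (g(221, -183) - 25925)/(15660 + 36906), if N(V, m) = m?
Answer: -25925/52566 ≈ -0.49319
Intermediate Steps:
g(Q, v) = 0 (g(Q, v) = -4*(-5 - 1*(-5))*Q = -4*(-5 + 5)*Q = -0*Q = -4*0 = 0)
(g(221, -183) - 25925)/(15660 + 36906) = (0 - 25925)/(15660 + 36906) = -25925/52566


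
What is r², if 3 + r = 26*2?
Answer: 2401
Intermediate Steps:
r = 49 (r = -3 + 26*2 = -3 + 52 = 49)
r² = 49² = 2401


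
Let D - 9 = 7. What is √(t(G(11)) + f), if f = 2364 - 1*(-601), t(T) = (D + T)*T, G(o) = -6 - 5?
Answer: √2910 ≈ 53.944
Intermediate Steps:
D = 16 (D = 9 + 7 = 16)
G(o) = -11
t(T) = T*(16 + T) (t(T) = (16 + T)*T = T*(16 + T))
f = 2965 (f = 2364 + 601 = 2965)
√(t(G(11)) + f) = √(-11*(16 - 11) + 2965) = √(-11*5 + 2965) = √(-55 + 2965) = √2910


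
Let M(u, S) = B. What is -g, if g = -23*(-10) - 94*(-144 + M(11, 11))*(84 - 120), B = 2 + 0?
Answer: 480298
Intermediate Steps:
B = 2
M(u, S) = 2
g = -480298 (g = -23*(-10) - 94*(-144 + 2)*(84 - 120) = 230 - (-13348)*(-36) = 230 - 94*5112 = 230 - 480528 = -480298)
-g = -1*(-480298) = 480298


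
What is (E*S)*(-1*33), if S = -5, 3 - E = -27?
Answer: 4950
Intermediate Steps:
E = 30 (E = 3 - 1*(-27) = 3 + 27 = 30)
(E*S)*(-1*33) = (30*(-5))*(-1*33) = -150*(-33) = 4950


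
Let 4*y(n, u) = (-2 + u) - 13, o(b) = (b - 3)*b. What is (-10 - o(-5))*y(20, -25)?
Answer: 500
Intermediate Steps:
o(b) = b*(-3 + b) (o(b) = (-3 + b)*b = b*(-3 + b))
y(n, u) = -15/4 + u/4 (y(n, u) = ((-2 + u) - 13)/4 = (-15 + u)/4 = -15/4 + u/4)
(-10 - o(-5))*y(20, -25) = (-10 - (-5)*(-3 - 5))*(-15/4 + (¼)*(-25)) = (-10 - (-5)*(-8))*(-15/4 - 25/4) = (-10 - 1*40)*(-10) = (-10 - 40)*(-10) = -50*(-10) = 500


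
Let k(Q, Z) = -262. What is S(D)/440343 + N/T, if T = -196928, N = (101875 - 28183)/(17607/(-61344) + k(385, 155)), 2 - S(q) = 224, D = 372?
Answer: 2234698891904/2422283522789565 ≈ 0.00092256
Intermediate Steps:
S(q) = -222 (S(q) = 2 - 1*224 = 2 - 224 = -222)
N = -1506854016/5363245 (N = (101875 - 28183)/(17607/(-61344) - 262) = 73692/(17607*(-1/61344) - 262) = 73692/(-5869/20448 - 262) = 73692/(-5363245/20448) = 73692*(-20448/5363245) = -1506854016/5363245 ≈ -280.96)
S(D)/440343 + N/T = -222/440343 - 1506854016/5363245/(-196928) = -222*1/440343 - 1506854016/5363245*(-1/196928) = -74/146781 + 23544594/16502704865 = 2234698891904/2422283522789565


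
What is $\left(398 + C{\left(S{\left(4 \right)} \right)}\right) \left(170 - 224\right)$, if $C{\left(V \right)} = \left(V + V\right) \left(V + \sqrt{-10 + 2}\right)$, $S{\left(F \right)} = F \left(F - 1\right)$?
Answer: $-37044 - 2592 i \sqrt{2} \approx -37044.0 - 3665.6 i$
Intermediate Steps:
$S{\left(F \right)} = F \left(-1 + F\right)$
$C{\left(V \right)} = 2 V \left(V + 2 i \sqrt{2}\right)$ ($C{\left(V \right)} = 2 V \left(V + \sqrt{-8}\right) = 2 V \left(V + 2 i \sqrt{2}\right)$)
$\left(398 + C{\left(S{\left(4 \right)} \right)}\right) \left(170 - 224\right) = \left(398 + 2 \cdot 4 \left(-1 + 4\right) \left(4 \left(-1 + 4\right) + 2 i \sqrt{2}\right)\right) \left(170 - 224\right) = \left(398 + 2 \cdot 4 \cdot 3 \left(4 \cdot 3 + 2 i \sqrt{2}\right)\right) \left(-54\right) = \left(398 + 2 \cdot 12 \left(12 + 2 i \sqrt{2}\right)\right) \left(-54\right) = \left(398 + \left(288 + 48 i \sqrt{2}\right)\right) \left(-54\right) = \left(686 + 48 i \sqrt{2}\right) \left(-54\right) = -37044 - 2592 i \sqrt{2}$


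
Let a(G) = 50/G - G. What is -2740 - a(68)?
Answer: -90873/34 ≈ -2672.7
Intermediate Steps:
a(G) = -G + 50/G
-2740 - a(68) = -2740 - (-1*68 + 50/68) = -2740 - (-68 + 50*(1/68)) = -2740 - (-68 + 25/34) = -2740 - 1*(-2287/34) = -2740 + 2287/34 = -90873/34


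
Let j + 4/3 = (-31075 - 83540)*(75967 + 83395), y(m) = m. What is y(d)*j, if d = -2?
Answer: 109591653788/3 ≈ 3.6531e+10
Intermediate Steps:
j = -54795826894/3 (j = -4/3 + (-31075 - 83540)*(75967 + 83395) = -4/3 - 114615*159362 = -4/3 - 18265275630 = -54795826894/3 ≈ -1.8265e+10)
y(d)*j = -2*(-54795826894/3) = 109591653788/3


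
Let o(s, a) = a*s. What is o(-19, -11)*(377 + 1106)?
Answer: 309947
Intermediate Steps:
o(-19, -11)*(377 + 1106) = (-11*(-19))*(377 + 1106) = 209*1483 = 309947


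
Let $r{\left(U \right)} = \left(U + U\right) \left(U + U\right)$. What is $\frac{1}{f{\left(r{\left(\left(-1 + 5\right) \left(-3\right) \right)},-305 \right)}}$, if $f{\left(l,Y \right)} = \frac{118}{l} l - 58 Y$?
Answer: $\frac{1}{17808} \approx 5.6155 \cdot 10^{-5}$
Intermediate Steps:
$r{\left(U \right)} = 4 U^{2}$ ($r{\left(U \right)} = 2 U 2 U = 4 U^{2}$)
$f{\left(l,Y \right)} = 118 - 58 Y$
$\frac{1}{f{\left(r{\left(\left(-1 + 5\right) \left(-3\right) \right)},-305 \right)}} = \frac{1}{118 - -17690} = \frac{1}{118 + 17690} = \frac{1}{17808}$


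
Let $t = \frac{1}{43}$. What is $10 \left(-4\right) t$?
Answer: $- \frac{40}{43} \approx -0.93023$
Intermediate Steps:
$t = \frac{1}{43} \approx 0.023256$
$10 \left(-4\right) t = 10 \left(-4\right) \frac{1}{43} = \left(-40\right) \frac{1}{43} = - \frac{40}{43}$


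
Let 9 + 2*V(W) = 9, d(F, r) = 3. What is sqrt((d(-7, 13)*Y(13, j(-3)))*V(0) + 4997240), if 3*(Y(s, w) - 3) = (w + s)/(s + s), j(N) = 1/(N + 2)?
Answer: 2*sqrt(1249310) ≈ 2235.4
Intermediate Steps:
V(W) = 0 (V(W) = -9/2 + (1/2)*9 = -9/2 + 9/2 = 0)
j(N) = 1/(2 + N)
Y(s, w) = 3 + (s + w)/(6*s) (Y(s, w) = 3 + ((w + s)/(s + s))/3 = 3 + ((s + w)/((2*s)))/3 = 3 + ((s + w)*(1/(2*s)))/3 = 3 + ((s + w)/(2*s))/3 = 3 + (s + w)/(6*s))
sqrt((d(-7, 13)*Y(13, j(-3)))*V(0) + 4997240) = sqrt((3*((1/6)*(1/(2 - 3) + 19*13)/13))*0 + 4997240) = sqrt((3*((1/6)*(1/13)*(1/(-1) + 247)))*0 + 4997240) = sqrt((3*((1/6)*(1/13)*(-1 + 247)))*0 + 4997240) = sqrt((3*((1/6)*(1/13)*246))*0 + 4997240) = sqrt((3*(41/13))*0 + 4997240) = sqrt((123/13)*0 + 4997240) = sqrt(0 + 4997240) = sqrt(4997240) = 2*sqrt(1249310)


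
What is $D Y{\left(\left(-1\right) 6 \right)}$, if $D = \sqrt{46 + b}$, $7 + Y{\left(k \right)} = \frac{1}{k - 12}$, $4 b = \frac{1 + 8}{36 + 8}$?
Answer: $- \frac{127 \sqrt{89155}}{792} \approx -47.88$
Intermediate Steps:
$b = \frac{9}{176}$ ($b = \frac{\left(1 + 8\right) \frac{1}{36 + 8}}{4} = \frac{9 \cdot \frac{1}{44}}{4} = \frac{1}{4} \cdot \frac{9}{44} = \frac{9}{176} \approx 0.051136$)
$Y{\left(k \right)} = -7 + \frac{1}{-12 + k}$ ($Y{\left(k \right)} = -7 + \frac{1}{k - 12} = -7 + \frac{1}{-12 + k}$)
$D = \frac{\sqrt{89155}}{44}$ ($D = \sqrt{46 + \frac{9}{176}} = \sqrt{\frac{8105}{176}} = \frac{\sqrt{89155}}{44} \approx 6.7861$)
$D Y{\left(\left(-1\right) 6 \right)} = \frac{\sqrt{89155}}{44} \frac{85 - 7 \left(\left(-1\right) 6\right)}{-12 - 6} = \frac{\sqrt{89155}}{44} \frac{85 - -42}{-12 - 6} = \frac{\sqrt{89155}}{44} \frac{85 + 42}{-18} = \frac{\sqrt{89155}}{44} \left(\left(- \frac{1}{18}\right) 127\right) = \frac{\sqrt{89155}}{44} \left(- \frac{127}{18}\right) = - \frac{127 \sqrt{89155}}{792}$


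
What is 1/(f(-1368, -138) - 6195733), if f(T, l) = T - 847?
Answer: -1/6197948 ≈ -1.6134e-7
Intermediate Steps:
f(T, l) = -847 + T
1/(f(-1368, -138) - 6195733) = 1/((-847 - 1368) - 6195733) = 1/(-2215 - 6195733) = 1/(-6197948) = -1/6197948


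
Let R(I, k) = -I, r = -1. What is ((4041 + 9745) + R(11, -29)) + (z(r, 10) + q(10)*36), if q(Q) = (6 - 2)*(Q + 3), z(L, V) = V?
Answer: 15657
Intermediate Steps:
q(Q) = 12 + 4*Q (q(Q) = 4*(3 + Q) = 12 + 4*Q)
((4041 + 9745) + R(11, -29)) + (z(r, 10) + q(10)*36) = ((4041 + 9745) - 1*11) + (10 + (12 + 4*10)*36) = (13786 - 11) + (10 + (12 + 40)*36) = 13775 + (10 + 52*36) = 13775 + (10 + 1872) = 13775 + 1882 = 15657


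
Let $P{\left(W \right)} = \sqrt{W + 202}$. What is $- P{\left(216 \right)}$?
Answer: $- \sqrt{418} \approx -20.445$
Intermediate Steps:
$P{\left(W \right)} = \sqrt{202 + W}$
$- P{\left(216 \right)} = - \sqrt{202 + 216} = - \sqrt{418}$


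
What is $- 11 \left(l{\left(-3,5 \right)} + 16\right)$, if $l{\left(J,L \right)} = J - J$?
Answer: $-176$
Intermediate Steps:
$l{\left(J,L \right)} = 0$
$- 11 \left(l{\left(-3,5 \right)} + 16\right) = - 11 \left(0 + 16\right) = \left(-11\right) 16 = -176$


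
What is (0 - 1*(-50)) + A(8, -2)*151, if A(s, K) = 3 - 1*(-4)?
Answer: 1107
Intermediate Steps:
A(s, K) = 7 (A(s, K) = 3 + 4 = 7)
(0 - 1*(-50)) + A(8, -2)*151 = (0 - 1*(-50)) + 7*151 = (0 + 50) + 1057 = 50 + 1057 = 1107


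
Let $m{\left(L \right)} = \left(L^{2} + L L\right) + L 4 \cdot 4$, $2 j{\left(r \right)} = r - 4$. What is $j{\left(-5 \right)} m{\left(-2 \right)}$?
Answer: $108$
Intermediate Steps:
$j{\left(r \right)} = -2 + \frac{r}{2}$ ($j{\left(r \right)} = \frac{r - 4}{2} = \frac{-4 + r}{2} = -2 + \frac{r}{2}$)
$m{\left(L \right)} = 2 L^{2} + 16 L$ ($m{\left(L \right)} = \left(L^{2} + L^{2}\right) + 4 L 4 = 2 L^{2} + 16 L$)
$j{\left(-5 \right)} m{\left(-2 \right)} = \left(-2 + \frac{1}{2} \left(-5\right)\right) 2 \left(-2\right) \left(8 - 2\right) = \left(-2 - \frac{5}{2}\right) 2 \left(-2\right) 6 = \left(- \frac{9}{2}\right) \left(-24\right) = 108$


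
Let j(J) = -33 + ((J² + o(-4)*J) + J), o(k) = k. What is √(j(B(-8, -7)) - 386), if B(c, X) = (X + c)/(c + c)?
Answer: I*√107759/16 ≈ 20.517*I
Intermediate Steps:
B(c, X) = (X + c)/(2*c) (B(c, X) = (X + c)/((2*c)) = (X + c)*(1/(2*c)) = (X + c)/(2*c))
j(J) = -33 + J² - 3*J (j(J) = -33 + ((J² - 4*J) + J) = -33 + (J² - 3*J) = -33 + J² - 3*J)
√(j(B(-8, -7)) - 386) = √((-33 + ((½)*(-7 - 8)/(-8))² - 3*(-7 - 8)/(2*(-8))) - 386) = √((-33 + ((½)*(-⅛)*(-15))² - 3*(-1)*(-15)/(2*8)) - 386) = √((-33 + (15/16)² - 3*15/16) - 386) = √((-33 + 225/256 - 45/16) - 386) = √(-8943/256 - 386) = √(-107759/256) = I*√107759/16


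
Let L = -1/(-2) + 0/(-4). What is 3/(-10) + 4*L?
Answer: 17/10 ≈ 1.7000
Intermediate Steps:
L = ½ (L = -1*(-½) + 0*(-¼) = ½ + 0 = ½ ≈ 0.50000)
3/(-10) + 4*L = 3/(-10) + 4*(½) = 3*(-⅒) + 2 = -3/10 + 2 = 17/10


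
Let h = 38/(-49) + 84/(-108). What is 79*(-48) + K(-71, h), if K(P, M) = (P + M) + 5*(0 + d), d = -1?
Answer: -1706473/441 ≈ -3869.6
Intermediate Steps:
h = -685/441 (h = 38*(-1/49) + 84*(-1/108) = -38/49 - 7/9 = -685/441 ≈ -1.5533)
K(P, M) = -5 + M + P (K(P, M) = (P + M) + 5*(0 - 1) = (M + P) + 5*(-1) = (M + P) - 5 = -5 + M + P)
79*(-48) + K(-71, h) = 79*(-48) + (-5 - 685/441 - 71) = -3792 - 34201/441 = -1706473/441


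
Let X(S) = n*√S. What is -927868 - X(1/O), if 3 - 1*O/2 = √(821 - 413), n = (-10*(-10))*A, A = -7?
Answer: -927868 + 350*I*√2/√(-3 + 2*√102) ≈ -9.2787e+5 + 119.35*I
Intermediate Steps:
n = -700 (n = -10*(-10)*(-7) = 100*(-7) = -700)
O = 6 - 4*√102 (O = 6 - 2*√(821 - 413) = 6 - 4*√102 ≈ -34.398)
X(S) = -700*√S
-927868 - X(1/O) = -927868 - (-700)*√(1/(6 - 4*√102)) = -927868 - (-700)*I/√(-6 + 4*√102) = -927868 + 700*I/√(-6 + 4*√102)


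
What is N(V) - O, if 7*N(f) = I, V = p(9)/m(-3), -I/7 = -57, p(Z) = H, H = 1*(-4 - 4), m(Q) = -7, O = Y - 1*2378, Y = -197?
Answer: 2632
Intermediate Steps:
O = -2575 (O = -197 - 1*2378 = -197 - 2378 = -2575)
H = -8 (H = 1*(-8) = -8)
p(Z) = -8
I = 399 (I = -7*(-57) = 399)
V = 8/7 (V = -8/(-7) = -8*(-1/7) = 8/7 ≈ 1.1429)
N(f) = 57 (N(f) = (1/7)*399 = 57)
N(V) - O = 57 - 1*(-2575) = 57 + 2575 = 2632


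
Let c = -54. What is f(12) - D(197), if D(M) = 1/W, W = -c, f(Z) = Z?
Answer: 647/54 ≈ 11.981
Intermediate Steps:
W = 54 (W = -1*(-54) = 54)
D(M) = 1/54
f(12) - D(197) = 12 - 1*1/54 = 12 - 1/54 = 647/54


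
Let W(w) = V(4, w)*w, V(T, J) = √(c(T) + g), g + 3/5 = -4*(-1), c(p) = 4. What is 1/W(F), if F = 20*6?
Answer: √185/4440 ≈ 0.0030634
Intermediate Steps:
g = 17/5 (g = -⅗ - 4*(-1) = -⅗ + 4 = 17/5 ≈ 3.4000)
F = 120
V(T, J) = √185/5 (V(T, J) = √(4 + 17/5) = √(37/5) = √185/5)
W(w) = w*√185/5 (W(w) = (√185/5)*w = w*√185/5)
1/W(F) = 1/((⅕)*120*√185) = 1/(24*√185) = √185/4440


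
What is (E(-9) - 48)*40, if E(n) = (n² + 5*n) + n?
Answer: -840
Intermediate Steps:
E(n) = n² + 6*n
(E(-9) - 48)*40 = (-9*(6 - 9) - 48)*40 = (-9*(-3) - 48)*40 = (27 - 48)*40 = -21*40 = -840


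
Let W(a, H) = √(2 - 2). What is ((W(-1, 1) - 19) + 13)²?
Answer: 36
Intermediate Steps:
W(a, H) = 0 (W(a, H) = √0 = 0)
((W(-1, 1) - 19) + 13)² = ((0 - 19) + 13)² = (-19 + 13)² = (-6)² = 36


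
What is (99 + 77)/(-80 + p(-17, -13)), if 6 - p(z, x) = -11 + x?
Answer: -88/25 ≈ -3.5200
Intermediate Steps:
p(z, x) = 17 - x (p(z, x) = 6 - (-11 + x) = 6 + (11 - x) = 17 - x)
(99 + 77)/(-80 + p(-17, -13)) = (99 + 77)/(-80 + (17 - 1*(-13))) = 176/(-80 + (17 + 13)) = 176/(-80 + 30) = 176/(-50) = 176*(-1/50) = -88/25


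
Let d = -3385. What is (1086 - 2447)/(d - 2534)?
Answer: 1361/5919 ≈ 0.22994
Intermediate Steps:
(1086 - 2447)/(d - 2534) = (1086 - 2447)/(-3385 - 2534) = -1361/(-5919) = -1361*(-1/5919) = 1361/5919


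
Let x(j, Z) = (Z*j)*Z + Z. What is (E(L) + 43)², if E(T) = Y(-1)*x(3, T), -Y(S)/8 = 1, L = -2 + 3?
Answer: 121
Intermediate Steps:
L = 1
x(j, Z) = Z + j*Z² (x(j, Z) = j*Z² + Z = Z + j*Z²)
Y(S) = -8 (Y(S) = -8*1 = -8)
E(T) = -8*T*(1 + 3*T) (E(T) = -8*T*(1 + T*3) = -8*T*(1 + 3*T))
(E(L) + 43)² = (-8*1*(1 + 3*1) + 43)² = (-8*1*(1 + 3) + 43)² = (-8*1*4 + 43)² = (-32 + 43)² = 11² = 121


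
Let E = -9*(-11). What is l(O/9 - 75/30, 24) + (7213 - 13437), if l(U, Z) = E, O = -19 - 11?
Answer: -6125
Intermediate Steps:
O = -30
E = 99
l(U, Z) = 99
l(O/9 - 75/30, 24) + (7213 - 13437) = 99 + (7213 - 13437) = 99 - 6224 = -6125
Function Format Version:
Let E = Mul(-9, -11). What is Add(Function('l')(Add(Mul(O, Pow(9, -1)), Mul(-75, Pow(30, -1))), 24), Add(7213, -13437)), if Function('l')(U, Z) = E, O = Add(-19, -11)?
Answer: -6125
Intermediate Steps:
O = -30
E = 99
Function('l')(U, Z) = 99
Add(Function('l')(Add(Mul(O, Pow(9, -1)), Mul(-75, Pow(30, -1))), 24), Add(7213, -13437)) = Add(99, Add(7213, -13437)) = Add(99, -6224) = -6125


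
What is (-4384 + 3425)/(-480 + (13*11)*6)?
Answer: -137/54 ≈ -2.5370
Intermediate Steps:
(-4384 + 3425)/(-480 + (13*11)*6) = -959/(-480 + 143*6) = -959/(-480 + 858) = -959/378 = -959*1/378 = -137/54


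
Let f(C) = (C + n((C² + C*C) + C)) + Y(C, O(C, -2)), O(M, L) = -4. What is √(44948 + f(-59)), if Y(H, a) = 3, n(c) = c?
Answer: 3*√5755 ≈ 227.59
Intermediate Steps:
f(C) = 3 + 2*C + 2*C² (f(C) = (C + ((C² + C*C) + C)) + 3 = (C + ((C² + C²) + C)) + 3 = (C + (2*C² + C)) + 3 = (C + (C + 2*C²)) + 3 = (2*C + 2*C²) + 3 = 3 + 2*C + 2*C²)
√(44948 + f(-59)) = √(44948 + (3 - 59 - 59*(1 + 2*(-59)))) = √(44948 + (3 - 59 - 59*(1 - 118))) = √(44948 + (3 - 59 - 59*(-117))) = √(44948 + (3 - 59 + 6903)) = √(44948 + 6847) = √51795 = 3*√5755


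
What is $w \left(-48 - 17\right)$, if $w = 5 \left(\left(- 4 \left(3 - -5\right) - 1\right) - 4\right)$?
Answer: $12025$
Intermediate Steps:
$w = -185$ ($w = 5 \left(\left(- 4 \left(3 + 5\right) - 1\right) - 4\right) = 5 \left(\left(\left(-4\right) 8 - 1\right) - 4\right) = 5 \left(\left(-32 - 1\right) - 4\right) = 5 \left(-33 - 4\right) = 5 \left(-37\right) = -185$)
$w \left(-48 - 17\right) = - 185 \left(-48 - 17\right) = \left(-185\right) \left(-65\right) = 12025$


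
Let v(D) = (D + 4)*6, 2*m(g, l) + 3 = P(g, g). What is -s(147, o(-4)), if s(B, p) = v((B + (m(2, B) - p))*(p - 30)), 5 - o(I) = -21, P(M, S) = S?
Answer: 2868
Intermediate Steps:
o(I) = 26 (o(I) = 5 - 1*(-21) = 5 + 21 = 26)
m(g, l) = -3/2 + g/2
v(D) = 24 + 6*D (v(D) = (4 + D)*6 = 24 + 6*D)
s(B, p) = 24 + 6*(-30 + p)*(-½ + B - p) (s(B, p) = 24 + 6*((B + ((-3/2 + (½)*2) - p))*(p - 30)) = 24 + 6*((B + ((-3/2 + 1) - p))*(-30 + p)) = 24 + 6*((B + (-½ - p))*(-30 + p)) = 24 + 6*((-½ + B - p)*(-30 + p)) = 24 + 6*((-30 + p)*(-½ + B - p)) = 24 + 6*(-30 + p)*(-½ + B - p))
-s(147, o(-4)) = -(114 - 180*147 - 6*26² + 177*26 + 6*147*26) = -(114 - 26460 - 6*676 + 4602 + 22932) = -(114 - 26460 - 4056 + 4602 + 22932) = -1*(-2868) = 2868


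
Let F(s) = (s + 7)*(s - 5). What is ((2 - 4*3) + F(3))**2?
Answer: 900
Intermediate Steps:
F(s) = (-5 + s)*(7 + s) (F(s) = (7 + s)*(-5 + s) = (-5 + s)*(7 + s))
((2 - 4*3) + F(3))**2 = ((2 - 4*3) + (-35 + 3**2 + 2*3))**2 = ((2 - 12) + (-35 + 9 + 6))**2 = (-10 - 20)**2 = (-30)**2 = 900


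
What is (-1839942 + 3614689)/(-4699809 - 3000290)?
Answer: -1774747/7700099 ≈ -0.23048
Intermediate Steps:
(-1839942 + 3614689)/(-4699809 - 3000290) = 1774747/(-7700099) = 1774747*(-1/7700099) = -1774747/7700099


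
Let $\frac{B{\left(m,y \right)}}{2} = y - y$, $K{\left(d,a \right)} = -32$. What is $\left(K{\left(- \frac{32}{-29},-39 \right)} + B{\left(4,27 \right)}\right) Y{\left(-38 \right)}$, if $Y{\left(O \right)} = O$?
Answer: $1216$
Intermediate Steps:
$B{\left(m,y \right)} = 0$ ($B{\left(m,y \right)} = 2 \left(y - y\right) = 2 \cdot 0 = 0$)
$\left(K{\left(- \frac{32}{-29},-39 \right)} + B{\left(4,27 \right)}\right) Y{\left(-38 \right)} = \left(-32 + 0\right) \left(-38\right) = \left(-32\right) \left(-38\right) = 1216$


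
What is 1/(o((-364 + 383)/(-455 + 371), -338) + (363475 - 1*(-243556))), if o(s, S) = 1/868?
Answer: 868/526902909 ≈ 1.6474e-6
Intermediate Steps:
o(s, S) = 1/868
1/(o((-364 + 383)/(-455 + 371), -338) + (363475 - 1*(-243556))) = 1/(1/868 + (363475 - 1*(-243556))) = 1/(1/868 + (363475 + 243556)) = 1/(1/868 + 607031) = 1/(526902909/868) = 868/526902909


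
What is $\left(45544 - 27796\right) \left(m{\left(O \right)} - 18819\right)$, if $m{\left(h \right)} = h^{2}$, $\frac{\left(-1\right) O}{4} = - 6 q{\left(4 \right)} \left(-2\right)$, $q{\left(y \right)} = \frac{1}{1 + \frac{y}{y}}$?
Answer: $-323776764$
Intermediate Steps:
$q{\left(y \right)} = \frac{1}{2}$ ($q{\left(y \right)} = \frac{1}{1 + 1} = \frac{1}{2}$)
$O = -24$ ($O = - 4 \left(-6\right) \frac{1}{2} \left(-2\right) = - 4 \left(\left(-3\right) \left(-2\right)\right) = \left(-4\right) 6 = -24$)
$\left(45544 - 27796\right) \left(m{\left(O \right)} - 18819\right) = \left(45544 - 27796\right) \left(\left(-24\right)^{2} - 18819\right) = 17748 \left(576 - 18819\right) = 17748 \left(-18243\right) = -323776764$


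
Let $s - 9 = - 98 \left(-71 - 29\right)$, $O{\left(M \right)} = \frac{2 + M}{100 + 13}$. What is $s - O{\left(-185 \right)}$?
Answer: $\frac{1108600}{113} \approx 9810.6$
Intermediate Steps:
$O{\left(M \right)} = \frac{2}{113} + \frac{M}{113}$ ($O{\left(M \right)} = \frac{2 + M}{113} = \left(2 + M\right) \frac{1}{113} = \frac{2}{113} + \frac{M}{113}$)
$s = 9809$ ($s = 9 - 98 \left(-71 - 29\right) = 9 - -9800 = 9 + 9800 = 9809$)
$s - O{\left(-185 \right)} = 9809 - \left(\frac{2}{113} + \frac{1}{113} \left(-185\right)\right) = 9809 - \left(\frac{2}{113} - \frac{185}{113}\right) = 9809 - - \frac{183}{113} = 9809 + \frac{183}{113} = \frac{1108600}{113}$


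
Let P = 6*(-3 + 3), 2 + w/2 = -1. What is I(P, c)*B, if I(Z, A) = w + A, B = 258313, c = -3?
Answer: -2324817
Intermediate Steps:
w = -6 (w = -4 + 2*(-1) = -4 - 2 = -6)
P = 0 (P = 6*0 = 0)
I(Z, A) = -6 + A
I(P, c)*B = (-6 - 3)*258313 = -9*258313 = -2324817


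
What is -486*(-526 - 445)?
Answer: 471906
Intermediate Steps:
-486*(-526 - 445) = -486*(-971) = 471906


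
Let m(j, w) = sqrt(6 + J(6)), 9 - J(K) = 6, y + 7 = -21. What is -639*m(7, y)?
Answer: -1917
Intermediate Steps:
y = -28 (y = -7 - 21 = -28)
J(K) = 3 (J(K) = 9 - 1*6 = 9 - 6 = 3)
m(j, w) = 3 (m(j, w) = sqrt(6 + 3) = sqrt(9) = 3)
-639*m(7, y) = -639*3 = -1917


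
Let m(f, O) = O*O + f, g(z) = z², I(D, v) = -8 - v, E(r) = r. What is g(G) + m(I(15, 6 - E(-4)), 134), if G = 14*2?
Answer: 18722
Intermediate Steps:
G = 28
m(f, O) = f + O² (m(f, O) = O² + f = f + O²)
g(G) + m(I(15, 6 - E(-4)), 134) = 28² + ((-8 - (6 - 1*(-4))) + 134²) = 784 + ((-8 - (6 + 4)) + 17956) = 784 + ((-8 - 1*10) + 17956) = 784 + ((-8 - 10) + 17956) = 784 + (-18 + 17956) = 784 + 17938 = 18722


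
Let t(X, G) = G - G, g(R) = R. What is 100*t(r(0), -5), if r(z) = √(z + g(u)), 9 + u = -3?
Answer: 0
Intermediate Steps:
u = -12 (u = -9 - 3 = -12)
r(z) = √(-12 + z) (r(z) = √(z - 12) = √(-12 + z))
t(X, G) = 0
100*t(r(0), -5) = 100*0 = 0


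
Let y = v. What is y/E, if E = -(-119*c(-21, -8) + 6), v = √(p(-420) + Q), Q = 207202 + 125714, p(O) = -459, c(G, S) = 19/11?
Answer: 11*√332457/2195 ≈ 2.8895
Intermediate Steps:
c(G, S) = 19/11 (c(G, S) = 19*(1/11) = 19/11)
Q = 332916
v = √332457 (v = √(-459 + 332916) = √332457 ≈ 576.59)
y = √332457 ≈ 576.59
E = 2195/11 (E = -(-119*19/11 + 6) = -(-2261/11 + 6) = -1*(-2195/11) = 2195/11 ≈ 199.55)
y/E = √332457/(2195/11) = √332457*(11/2195) = 11*√332457/2195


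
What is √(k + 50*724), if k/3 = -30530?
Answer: I*√55390 ≈ 235.35*I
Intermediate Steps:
k = -91590 (k = 3*(-30530) = -91590)
√(k + 50*724) = √(-91590 + 50*724) = √(-91590 + 36200) = √(-55390) = I*√55390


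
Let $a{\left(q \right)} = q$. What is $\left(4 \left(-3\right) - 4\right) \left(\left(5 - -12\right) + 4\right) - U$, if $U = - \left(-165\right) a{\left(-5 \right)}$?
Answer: $489$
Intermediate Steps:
$U = -825$ ($U = - \left(-165\right) \left(-5\right) = \left(-1\right) 825 = -825$)
$\left(4 \left(-3\right) - 4\right) \left(\left(5 - -12\right) + 4\right) - U = \left(4 \left(-3\right) - 4\right) \left(\left(5 - -12\right) + 4\right) - -825 = \left(-12 - 4\right) \left(\left(5 + 12\right) + 4\right) + 825 = - 16 \left(17 + 4\right) + 825 = \left(-16\right) 21 + 825 = -336 + 825 = 489$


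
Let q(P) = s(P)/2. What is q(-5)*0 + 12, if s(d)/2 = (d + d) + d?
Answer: 12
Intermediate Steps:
s(d) = 6*d (s(d) = 2*((d + d) + d) = 2*(2*d + d) = 2*(3*d) = 6*d)
q(P) = 3*P (q(P) = (6*P)/2 = (6*P)*(1/2) = 3*P)
q(-5)*0 + 12 = (3*(-5))*0 + 12 = -15*0 + 12 = 0 + 12 = 12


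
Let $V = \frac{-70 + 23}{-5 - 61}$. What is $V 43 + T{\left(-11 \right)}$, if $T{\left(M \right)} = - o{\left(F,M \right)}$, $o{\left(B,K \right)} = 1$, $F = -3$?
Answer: $\frac{1955}{66} \approx 29.621$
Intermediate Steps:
$T{\left(M \right)} = -1$ ($T{\left(M \right)} = \left(-1\right) 1 = -1$)
$V = \frac{47}{66}$ ($V = - \frac{47}{-66} = \left(-47\right) \left(- \frac{1}{66}\right) = \frac{47}{66} \approx 0.71212$)
$V 43 + T{\left(-11 \right)} = \frac{47}{66} \cdot 43 - 1 = \frac{2021}{66} - 1 = \frac{1955}{66}$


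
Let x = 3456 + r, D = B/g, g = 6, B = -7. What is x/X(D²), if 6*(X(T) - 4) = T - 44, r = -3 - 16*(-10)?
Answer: -780408/671 ≈ -1163.1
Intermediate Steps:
r = 157 (r = -3 + 160 = 157)
D = -7/6 ≈ -1.1667
x = 3613 (x = 3456 + 157 = 3613)
X(T) = -10/3 + T/6 (X(T) = 4 + (T - 44)/6 = 4 + (-44 + T)/6 = 4 + (-22/3 + T/6) = -10/3 + T/6)
x/X(D²) = 3613/(-10/3 + (-7/6)²/6) = 3613/(-10/3 + (⅙)*(49/36)) = 3613/(-10/3 + 49/216) = 3613/(-671/216) = 3613*(-216/671) = -780408/671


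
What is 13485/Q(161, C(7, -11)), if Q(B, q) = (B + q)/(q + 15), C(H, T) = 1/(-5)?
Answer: 166315/134 ≈ 1241.2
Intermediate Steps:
C(H, T) = -⅕
Q(B, q) = (B + q)/(15 + q)
13485/Q(161, C(7, -11)) = 13485/(((161 - ⅕)/(15 - ⅕))) = 13485/(((804/5)/(74/5))) = 13485/(((5/74)*(804/5))) = 13485/(402/37) = 13485*(37/402) = 166315/134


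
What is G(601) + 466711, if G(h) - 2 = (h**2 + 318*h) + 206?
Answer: 1019238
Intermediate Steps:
G(h) = 208 + h**2 + 318*h (G(h) = 2 + ((h**2 + 318*h) + 206) = 2 + (206 + h**2 + 318*h) = 208 + h**2 + 318*h)
G(601) + 466711 = (208 + 601**2 + 318*601) + 466711 = (208 + 361201 + 191118) + 466711 = 552527 + 466711 = 1019238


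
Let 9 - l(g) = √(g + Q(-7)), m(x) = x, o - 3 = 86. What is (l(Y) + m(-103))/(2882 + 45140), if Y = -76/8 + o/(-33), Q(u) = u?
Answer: -47/24011 - I*√83622/3169452 ≈ -0.0019574 - 9.1238e-5*I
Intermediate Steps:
o = 89 (o = 3 + 86 = 89)
Y = -805/66 (Y = -76/8 + 89/(-33) = -76*⅛ + 89*(-1/33) = -19/2 - 89/33 = -805/66 ≈ -12.197)
l(g) = 9 - √(-7 + g) (l(g) = 9 - √(g - 7) = 9 - √(-7 + g))
(l(Y) + m(-103))/(2882 + 45140) = ((9 - √(-7 - 805/66)) - 103)/(2882 + 45140) = ((9 - √(-1267/66)) - 103)/48022 = ((9 - I*√83622/66) - 103)*(1/48022) = (-94 - I*√83622/66)*(1/48022) = -47/24011 - I*√83622/3169452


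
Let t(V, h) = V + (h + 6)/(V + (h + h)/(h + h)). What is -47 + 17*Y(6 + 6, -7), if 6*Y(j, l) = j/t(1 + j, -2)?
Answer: -4133/93 ≈ -44.441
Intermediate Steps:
t(V, h) = V + (6 + h)/(1 + V) (t(V, h) = V + (6 + h)/(V + (2*h)/((2*h))) = V + (6 + h)/(V + (2*h)*(1/(2*h))) = V + (6 + h)/(V + 1) = V + (6 + h)/(1 + V))
Y(j, l) = j*(2 + j)/(6*(5 + j + (1 + j)²)) (Y(j, l) = (j/(((6 + (1 + j) - 2 + (1 + j)²)/(1 + (1 + j)))))/6 = (j/(((5 + j + (1 + j)²)/(2 + j))))/6 = (j*((2 + j)/(5 + j + (1 + j)²)))/6 = (j*(2 + j)/(5 + j + (1 + j)²))/6 = j*(2 + j)/(6*(5 + j + (1 + j)²)))
-47 + 17*Y(6 + 6, -7) = -47 + 17*((6 + 6)*(2 + (6 + 6))/(6*(6 + (6 + 6)² + 3*(6 + 6)))) = -47 + 17*((⅙)*12*(2 + 12)/(6 + 12² + 3*12)) = -47 + 17*((⅙)*12*14/(6 + 144 + 36)) = -47 + 17*((⅙)*12*14/186) = -47 + 17*((⅙)*12*(1/186)*14) = -47 + 17*(14/93) = -47 + 238/93 = -4133/93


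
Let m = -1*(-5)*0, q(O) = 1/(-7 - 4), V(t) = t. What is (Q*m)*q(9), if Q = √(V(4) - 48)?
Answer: 0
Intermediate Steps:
q(O) = -1/11 (q(O) = 1/(-11) = -1/11)
Q = 2*I*√11 (Q = √(4 - 48) = √(-44) = 2*I*√11 ≈ 6.6332*I)
m = 0 (m = 5*0 = 0)
(Q*m)*q(9) = ((2*I*√11)*0)*(-1/11) = 0*(-1/11) = 0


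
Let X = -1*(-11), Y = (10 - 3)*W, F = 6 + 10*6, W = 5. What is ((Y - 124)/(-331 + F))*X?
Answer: 979/265 ≈ 3.6943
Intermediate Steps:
F = 66 (F = 6 + 60 = 66)
Y = 35 (Y = (10 - 3)*5 = 7*5 = 35)
X = 11
((Y - 124)/(-331 + F))*X = ((35 - 124)/(-331 + 66))*11 = -89/(-265)*11 = -89*(-1/265)*11 = (89/265)*11 = 979/265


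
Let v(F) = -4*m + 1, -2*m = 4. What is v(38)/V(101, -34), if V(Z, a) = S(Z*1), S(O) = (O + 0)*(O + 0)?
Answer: 9/10201 ≈ 0.00088227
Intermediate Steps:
m = -2 (m = -1/2*4 = -2)
S(O) = O**2 (S(O) = O*O = O**2)
V(Z, a) = Z**2 (V(Z, a) = (Z*1)**2 = Z**2)
v(F) = 9 (v(F) = -4*(-2) + 1 = 8 + 1 = 9)
v(38)/V(101, -34) = 9/(101**2) = 9/10201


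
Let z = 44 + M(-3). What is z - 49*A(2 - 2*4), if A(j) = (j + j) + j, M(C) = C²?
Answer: 935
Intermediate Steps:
A(j) = 3*j (A(j) = 2*j + j = 3*j)
z = 53 (z = 44 + (-3)² = 44 + 9 = 53)
z - 49*A(2 - 2*4) = 53 - 147*(2 - 2*4) = 53 - 147*(2 - 8) = 53 - 147*(-6) = 53 - 49*(-18) = 53 + 882 = 935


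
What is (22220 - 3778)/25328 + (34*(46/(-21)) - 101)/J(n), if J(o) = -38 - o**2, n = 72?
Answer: 528930071/694379784 ≈ 0.76173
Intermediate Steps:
(22220 - 3778)/25328 + (34*(46/(-21)) - 101)/J(n) = (22220 - 3778)/25328 + (34*(46/(-21)) - 101)/(-38 - 1*72**2) = 18442*(1/25328) + (34*(46*(-1/21)) - 101)/(-38 - 1*5184) = 9221/12664 + (34*(-46/21) - 101)/(-38 - 5184) = 9221/12664 + (-1564/21 - 101)/(-5222) = 9221/12664 - 3685/21*(-1/5222) = 9221/12664 + 3685/109662 = 528930071/694379784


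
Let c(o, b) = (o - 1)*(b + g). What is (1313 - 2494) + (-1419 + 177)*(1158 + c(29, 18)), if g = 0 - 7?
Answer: -1821953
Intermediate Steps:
g = -7
c(o, b) = (-1 + o)*(-7 + b) (c(o, b) = (o - 1)*(b - 7) = (-1 + o)*(-7 + b))
(1313 - 2494) + (-1419 + 177)*(1158 + c(29, 18)) = (1313 - 2494) + (-1419 + 177)*(1158 + (7 - 1*18 - 7*29 + 18*29)) = -1181 - 1242*(1158 + (7 - 18 - 203 + 522)) = -1181 - 1242*(1158 + 308) = -1181 - 1242*1466 = -1181 - 1820772 = -1821953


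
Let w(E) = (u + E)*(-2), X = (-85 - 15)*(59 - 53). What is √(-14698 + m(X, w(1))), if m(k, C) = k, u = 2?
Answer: I*√15298 ≈ 123.69*I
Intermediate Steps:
X = -600 (X = -100*6 = -600)
w(E) = -4 - 2*E (w(E) = (2 + E)*(-2) = -4 - 2*E)
√(-14698 + m(X, w(1))) = √(-14698 - 600) = √(-15298) = I*√15298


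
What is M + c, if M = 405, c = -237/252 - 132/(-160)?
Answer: 340103/840 ≈ 404.88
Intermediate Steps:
c = -97/840 (c = -237*1/252 - 132*(-1/160) = -79/84 + 33/40 = -97/840 ≈ -0.11548)
M + c = 405 - 97/840 = 340103/840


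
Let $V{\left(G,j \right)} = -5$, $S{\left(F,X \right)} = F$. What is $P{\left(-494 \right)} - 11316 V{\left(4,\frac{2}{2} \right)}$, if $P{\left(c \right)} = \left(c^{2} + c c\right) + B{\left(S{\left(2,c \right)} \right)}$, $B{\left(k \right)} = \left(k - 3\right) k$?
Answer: $544650$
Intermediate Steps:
$B{\left(k \right)} = k \left(-3 + k\right)$ ($B{\left(k \right)} = \left(-3 + k\right) k = k \left(-3 + k\right)$)
$P{\left(c \right)} = -2 + 2 c^{2}$ ($P{\left(c \right)} = \left(c^{2} + c c\right) + 2 \left(-3 + 2\right) = \left(c^{2} + c^{2}\right) + 2 \left(-1\right) = 2 c^{2} - 2 = -2 + 2 c^{2}$)
$P{\left(-494 \right)} - 11316 V{\left(4,\frac{2}{2} \right)} = \left(-2 + 2 \left(-494\right)^{2}\right) - 11316 \left(-5\right) = \left(-2 + 2 \cdot 244036\right) - -56580 = \left(-2 + 488072\right) + 56580 = 488070 + 56580 = 544650$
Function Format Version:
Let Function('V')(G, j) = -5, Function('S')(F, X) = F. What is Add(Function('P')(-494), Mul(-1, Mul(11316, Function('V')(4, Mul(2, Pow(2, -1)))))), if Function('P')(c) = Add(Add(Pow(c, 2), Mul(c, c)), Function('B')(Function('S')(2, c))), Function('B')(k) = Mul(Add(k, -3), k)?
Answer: 544650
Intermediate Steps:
Function('B')(k) = Mul(k, Add(-3, k)) (Function('B')(k) = Mul(Add(-3, k), k) = Mul(k, Add(-3, k)))
Function('P')(c) = Add(-2, Mul(2, Pow(c, 2))) (Function('P')(c) = Add(Add(Pow(c, 2), Mul(c, c)), Mul(2, Add(-3, 2))) = Add(Add(Pow(c, 2), Pow(c, 2)), Mul(2, -1)) = Add(Mul(2, Pow(c, 2)), -2) = Add(-2, Mul(2, Pow(c, 2))))
Add(Function('P')(-494), Mul(-1, Mul(11316, Function('V')(4, Mul(2, Pow(2, -1)))))) = Add(Add(-2, Mul(2, Pow(-494, 2))), Mul(-1, Mul(11316, -5))) = Add(Add(-2, Mul(2, 244036)), Mul(-1, -56580)) = Add(Add(-2, 488072), 56580) = Add(488070, 56580) = 544650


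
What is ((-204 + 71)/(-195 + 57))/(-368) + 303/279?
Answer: 568535/524768 ≈ 1.0834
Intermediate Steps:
((-204 + 71)/(-195 + 57))/(-368) + 303/279 = -133/(-138)*(-1/368) + 303*(1/279) = -133*(-1/138)*(-1/368) + 101/93 = (133/138)*(-1/368) + 101/93 = -133/50784 + 101/93 = 568535/524768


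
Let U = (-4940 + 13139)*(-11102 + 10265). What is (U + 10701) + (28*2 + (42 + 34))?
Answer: -6851730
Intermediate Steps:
U = -6862563 (U = 8199*(-837) = -6862563)
(U + 10701) + (28*2 + (42 + 34)) = (-6862563 + 10701) + (28*2 + (42 + 34)) = -6851862 + (56 + 76) = -6851862 + 132 = -6851730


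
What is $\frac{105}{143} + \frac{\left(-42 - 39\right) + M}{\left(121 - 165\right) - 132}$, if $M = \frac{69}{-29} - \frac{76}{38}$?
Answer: $\frac{20227}{16588} \approx 1.2194$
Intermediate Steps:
$M = - \frac{127}{29}$ ($M = 69 \left(- \frac{1}{29}\right) - 2 = - \frac{69}{29} - 2 = - \frac{127}{29} \approx -4.3793$)
$\frac{105}{143} + \frac{\left(-42 - 39\right) + M}{\left(121 - 165\right) - 132} = \frac{105}{143} + \frac{\left(-42 - 39\right) - \frac{127}{29}}{\left(121 - 165\right) - 132} = 105 \cdot \frac{1}{143} + \frac{-81 - \frac{127}{29}}{-44 - 132} = \frac{105}{143} - \frac{2476}{29 \left(-176\right)} = \frac{105}{143} - - \frac{619}{1276} = \frac{105}{143} + \frac{619}{1276} = \frac{20227}{16588}$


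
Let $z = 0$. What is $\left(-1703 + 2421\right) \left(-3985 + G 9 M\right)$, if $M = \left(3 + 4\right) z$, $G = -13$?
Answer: $-2861230$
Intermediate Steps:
$M = 0$ ($M = \left(3 + 4\right) 0 = 7 \cdot 0 = 0$)
$\left(-1703 + 2421\right) \left(-3985 + G 9 M\right) = \left(-1703 + 2421\right) \left(-3985 + \left(-13\right) 9 \cdot 0\right) = 718 \left(-3985 - 0\right) = 718 \left(-3985 + 0\right) = 718 \left(-3985\right) = -2861230$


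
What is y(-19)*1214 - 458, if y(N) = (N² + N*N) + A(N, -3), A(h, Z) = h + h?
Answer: 829918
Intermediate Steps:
A(h, Z) = 2*h
y(N) = 2*N + 2*N² (y(N) = (N² + N*N) + 2*N = (N² + N²) + 2*N = 2*N² + 2*N = 2*N + 2*N²)
y(-19)*1214 - 458 = (2*(-19)*(1 - 19))*1214 - 458 = (2*(-19)*(-18))*1214 - 458 = 684*1214 - 458 = 830376 - 458 = 829918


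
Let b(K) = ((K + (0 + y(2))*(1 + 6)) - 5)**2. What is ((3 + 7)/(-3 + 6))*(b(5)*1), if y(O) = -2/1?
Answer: 1960/3 ≈ 653.33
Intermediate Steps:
y(O) = -2 (y(O) = -2*1 = -2)
b(K) = (-19 + K)**2 (b(K) = ((K + (0 - 2)*(1 + 6)) - 5)**2 = ((K - 2*7) - 5)**2 = ((K - 14) - 5)**2 = ((-14 + K) - 5)**2 = (-19 + K)**2)
((3 + 7)/(-3 + 6))*(b(5)*1) = ((3 + 7)/(-3 + 6))*((-19 + 5)**2*1) = (10/3)*((-14)**2*1) = (10*(1/3))*(196*1) = (10/3)*196 = 1960/3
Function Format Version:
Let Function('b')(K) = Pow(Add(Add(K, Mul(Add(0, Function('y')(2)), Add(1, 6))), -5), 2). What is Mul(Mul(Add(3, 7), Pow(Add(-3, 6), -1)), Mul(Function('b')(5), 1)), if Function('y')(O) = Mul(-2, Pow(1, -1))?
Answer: Rational(1960, 3) ≈ 653.33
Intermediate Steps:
Function('y')(O) = -2 (Function('y')(O) = Mul(-2, 1) = -2)
Function('b')(K) = Pow(Add(-19, K), 2) (Function('b')(K) = Pow(Add(Add(K, Mul(Add(0, -2), Add(1, 6))), -5), 2) = Pow(Add(Add(K, Mul(-2, 7)), -5), 2) = Pow(Add(Add(K, -14), -5), 2) = Pow(Add(Add(-14, K), -5), 2) = Pow(Add(-19, K), 2))
Mul(Mul(Add(3, 7), Pow(Add(-3, 6), -1)), Mul(Function('b')(5), 1)) = Mul(Mul(Add(3, 7), Pow(Add(-3, 6), -1)), Mul(Pow(Add(-19, 5), 2), 1)) = Mul(Mul(10, Pow(3, -1)), Mul(Pow(-14, 2), 1)) = Mul(Mul(10, Rational(1, 3)), Mul(196, 1)) = Mul(Rational(10, 3), 196) = Rational(1960, 3)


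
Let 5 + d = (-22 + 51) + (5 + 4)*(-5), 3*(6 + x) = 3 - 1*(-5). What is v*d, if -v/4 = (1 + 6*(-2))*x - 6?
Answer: 2576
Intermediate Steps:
x = -10/3 (x = -6 + (3 - 1*(-5))/3 = -6 + (3 + 5)/3 = -6 + (⅓)*8 = -6 + 8/3 = -10/3 ≈ -3.3333)
v = -368/3 (v = -4*((1 + 6*(-2))*(-10/3) - 6) = -4*((1 - 12)*(-10/3) - 6) = -4*(-11*(-10/3) - 6) = -4*(110/3 - 6) = -4*92/3 = -368/3 ≈ -122.67)
d = -21 (d = -5 + ((-22 + 51) + (5 + 4)*(-5)) = -5 + (29 + 9*(-5)) = -5 + (29 - 45) = -5 - 16 = -21)
v*d = -368/3*(-21) = 2576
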